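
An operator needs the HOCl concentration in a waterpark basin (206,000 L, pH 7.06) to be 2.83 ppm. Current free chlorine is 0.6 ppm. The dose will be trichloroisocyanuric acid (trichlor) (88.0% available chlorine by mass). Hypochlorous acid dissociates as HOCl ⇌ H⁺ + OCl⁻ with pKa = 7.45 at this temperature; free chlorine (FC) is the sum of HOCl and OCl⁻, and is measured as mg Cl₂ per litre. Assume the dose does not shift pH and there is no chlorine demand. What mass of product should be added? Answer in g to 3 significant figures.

792 g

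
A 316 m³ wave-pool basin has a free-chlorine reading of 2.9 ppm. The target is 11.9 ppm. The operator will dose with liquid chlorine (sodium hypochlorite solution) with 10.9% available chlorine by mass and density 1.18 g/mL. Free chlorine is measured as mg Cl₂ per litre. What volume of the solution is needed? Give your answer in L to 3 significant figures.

22.1 L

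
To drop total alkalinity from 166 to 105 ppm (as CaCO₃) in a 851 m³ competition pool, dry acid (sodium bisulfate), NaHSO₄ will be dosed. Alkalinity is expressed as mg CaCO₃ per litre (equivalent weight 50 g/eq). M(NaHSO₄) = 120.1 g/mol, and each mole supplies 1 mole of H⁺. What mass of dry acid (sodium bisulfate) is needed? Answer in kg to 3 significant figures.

125 kg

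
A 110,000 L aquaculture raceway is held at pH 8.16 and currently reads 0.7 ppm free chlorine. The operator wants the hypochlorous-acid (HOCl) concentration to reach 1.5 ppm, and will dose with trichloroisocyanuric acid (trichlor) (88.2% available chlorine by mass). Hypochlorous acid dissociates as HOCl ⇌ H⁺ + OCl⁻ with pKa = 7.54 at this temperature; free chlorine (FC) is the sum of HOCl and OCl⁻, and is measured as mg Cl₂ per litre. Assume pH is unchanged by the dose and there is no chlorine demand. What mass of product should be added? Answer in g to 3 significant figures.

[OCl⁻]/[HOCl] = 10^(pH − pKa) = 10^(8.16 − 7.54) = 4.169; fraction as HOCl = 1/(1 + 4.169) = 0.1935.
Free chlorine required for 1.5 ppm HOCl: 1.5 / 0.1935 = 7.753 ppm.
FC to add: 7.753 − 0.7 = 7.053 mg/L as Cl₂.
Cl₂ equivalent: 7.053 mg/L × 110,000 L = 775.8 g.
Product at 88.2% available Cl: 775.8 / 0.882 = 879.6 g.

880 g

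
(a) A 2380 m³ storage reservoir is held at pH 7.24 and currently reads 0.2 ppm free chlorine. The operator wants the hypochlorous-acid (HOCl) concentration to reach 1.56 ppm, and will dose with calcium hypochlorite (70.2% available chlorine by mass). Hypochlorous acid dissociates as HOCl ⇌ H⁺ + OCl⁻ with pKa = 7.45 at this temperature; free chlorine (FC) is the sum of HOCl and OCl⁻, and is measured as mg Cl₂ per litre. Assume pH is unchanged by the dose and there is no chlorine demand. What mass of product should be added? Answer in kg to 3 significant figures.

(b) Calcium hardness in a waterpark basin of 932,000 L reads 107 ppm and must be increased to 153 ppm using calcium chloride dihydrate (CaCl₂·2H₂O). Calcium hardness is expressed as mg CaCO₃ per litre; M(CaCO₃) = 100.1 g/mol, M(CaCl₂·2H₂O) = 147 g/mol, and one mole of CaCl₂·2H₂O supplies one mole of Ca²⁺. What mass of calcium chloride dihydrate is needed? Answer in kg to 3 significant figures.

(a) 7.87 kg; (b) 63.0 kg

(a) Volume: 2380 m³ = 2,380,000 L.
(a) [OCl⁻]/[HOCl] = 10^(pH − pKa) = 10^(7.24 − 7.45) = 0.6166; fraction as HOCl = 1/(1 + 0.6166) = 0.6186.
(a) Free chlorine required for 1.56 ppm HOCl: 1.56 / 0.6186 = 2.522 ppm.
(a) FC to add: 2.522 − 0.2 = 2.322 mg/L as Cl₂.
(a) Cl₂ equivalent: 2.322 mg/L × 2,380,000 L = 5526 g.
(a) Product at 70.2% available Cl: 5526 / 0.702 = 7872 g.

(b) Hardness to add: (153 − 107) = 46 mg/L as CaCO₃ × 932,000 L = 42,870 g as CaCO₃.
(b) Moles of Ca²⁺ (1 mol Ca²⁺ ≡ 1 mol CaCO₃): 42,870 / 100.1 g/mol = 428.3 mol.
(b) Mass of CaCl₂·2H₂O: 428.3 × 147 = 62,960 g.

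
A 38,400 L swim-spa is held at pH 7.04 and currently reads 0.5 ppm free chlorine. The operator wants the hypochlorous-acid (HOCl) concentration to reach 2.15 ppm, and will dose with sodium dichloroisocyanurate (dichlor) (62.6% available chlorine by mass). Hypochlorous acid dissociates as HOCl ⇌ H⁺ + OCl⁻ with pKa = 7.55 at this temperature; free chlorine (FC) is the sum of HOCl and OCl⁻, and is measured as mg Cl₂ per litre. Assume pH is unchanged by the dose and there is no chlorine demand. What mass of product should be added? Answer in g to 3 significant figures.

[OCl⁻]/[HOCl] = 10^(pH − pKa) = 10^(7.04 − 7.55) = 0.309; fraction as HOCl = 1/(1 + 0.309) = 0.7639.
Free chlorine required for 2.15 ppm HOCl: 2.15 / 0.7639 = 2.814 ppm.
FC to add: 2.814 − 0.5 = 2.314 mg/L as Cl₂.
Cl₂ equivalent: 2.314 mg/L × 38,400 L = 88.87 g.
Product at 62.6% available Cl: 88.87 / 0.626 = 142 g.

142 g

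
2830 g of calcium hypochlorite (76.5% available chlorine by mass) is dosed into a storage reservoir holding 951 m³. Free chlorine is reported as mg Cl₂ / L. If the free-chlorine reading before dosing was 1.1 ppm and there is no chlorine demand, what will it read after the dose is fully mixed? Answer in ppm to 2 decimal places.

3.38 ppm

Volume: 951 m³ = 951,000 L.
Available chlorine delivered: 2830 g × 0.765 = 2165 g as Cl₂.
Concentration rise: 2165 g / 951,000 L = 2.276 mg/L = 2.28 ppm.
Final FC: 1.1 + 2.28 = 3.38 ppm.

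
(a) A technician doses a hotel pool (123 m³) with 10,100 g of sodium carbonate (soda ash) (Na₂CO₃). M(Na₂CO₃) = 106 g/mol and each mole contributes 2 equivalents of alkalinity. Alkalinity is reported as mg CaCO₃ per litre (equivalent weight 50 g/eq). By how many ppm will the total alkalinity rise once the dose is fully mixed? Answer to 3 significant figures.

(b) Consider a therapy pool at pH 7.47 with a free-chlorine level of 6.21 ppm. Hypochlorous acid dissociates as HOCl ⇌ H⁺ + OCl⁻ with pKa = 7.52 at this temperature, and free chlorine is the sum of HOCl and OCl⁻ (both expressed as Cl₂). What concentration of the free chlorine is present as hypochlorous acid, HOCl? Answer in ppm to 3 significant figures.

(a) Volume: 123 m³ = 123,000 L.
(a) Moles of Na₂CO₃: 10,100 g ÷ 106 g/mol = 95.28 mol → 190.6 eq of alkalinity.
(a) As CaCO₃: 190.6 eq × 50 g/eq = 9528 g.
(a) Rise: 9528 g / 123,000 L × 1000 = 77.47 mg/L.

(b) [OCl⁻]/[HOCl] = 10^(pH − pKa) = 10^(7.47 − 7.52) = 10^-0.05 = 0.8913.
(b) Fraction as HOCl = 1 / (1 + 0.8913) = 0.5288.
(b) HOCl = 0.5288 × 6.21 ppm = 3.284 ppm.

(a) 77.5 ppm; (b) 3.28 ppm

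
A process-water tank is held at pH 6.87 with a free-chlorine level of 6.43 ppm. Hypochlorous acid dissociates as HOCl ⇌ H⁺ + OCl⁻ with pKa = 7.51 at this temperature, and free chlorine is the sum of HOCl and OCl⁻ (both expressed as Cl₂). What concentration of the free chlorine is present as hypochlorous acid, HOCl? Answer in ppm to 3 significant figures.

[OCl⁻]/[HOCl] = 10^(pH − pKa) = 10^(6.87 − 7.51) = 10^-0.64 = 0.2291.
Fraction as HOCl = 1 / (1 + 0.2291) = 0.8136.
HOCl = 0.8136 × 6.43 ppm = 5.232 ppm.

5.23 ppm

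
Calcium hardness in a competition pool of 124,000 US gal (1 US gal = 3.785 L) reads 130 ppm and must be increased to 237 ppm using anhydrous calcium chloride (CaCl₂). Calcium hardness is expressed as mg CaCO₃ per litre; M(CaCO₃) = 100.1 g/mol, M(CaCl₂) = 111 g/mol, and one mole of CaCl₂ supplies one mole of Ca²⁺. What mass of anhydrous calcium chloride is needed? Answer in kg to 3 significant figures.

Volume: 124,000 US gal × 3.785 L/gal = 469,340 L.
Hardness to add: (237 − 130) = 107 mg/L as CaCO₃ × 469,340 L = 50,220 g as CaCO₃.
Moles of Ca²⁺ (1 mol Ca²⁺ ≡ 1 mol CaCO₃): 50,220 / 100.1 g/mol = 501.7 mol.
Mass of CaCl₂: 501.7 × 111 = 55,690 g.

55.7 kg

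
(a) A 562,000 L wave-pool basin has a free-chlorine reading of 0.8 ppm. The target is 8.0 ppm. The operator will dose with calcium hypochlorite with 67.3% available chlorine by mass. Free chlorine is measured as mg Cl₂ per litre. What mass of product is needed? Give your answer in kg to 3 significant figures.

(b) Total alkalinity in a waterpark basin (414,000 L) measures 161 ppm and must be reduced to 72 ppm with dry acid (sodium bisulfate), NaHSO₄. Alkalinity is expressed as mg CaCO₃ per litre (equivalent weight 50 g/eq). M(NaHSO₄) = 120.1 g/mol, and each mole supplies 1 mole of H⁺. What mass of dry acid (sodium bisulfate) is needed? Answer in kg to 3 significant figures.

(a) Chlorine deficit: 8.0 − 0.8 = 7.2 ppm = 7.2 mg/L as Cl₂.
(a) Cl₂ equivalent needed: 7.2 mg/L × 562,000 L = 4,046,000 mg = 4046 g.
(a) Product at 67.3% available chlorine: 4046 / 0.673 = 6012 g.

(b) Alkalinity to neutralize: (161 − 72) = 89 mg/L as CaCO₃ × 414,000 L = 36,850 g as CaCO₃.
(b) Equivalents of H⁺ required: 36,850 ÷ 50 g/eq = 736.9 eq = 736.9 mol NaHSO₄.
(b) Mass of NaHSO₄: 736.9 × 120.1 = 88,500 g.

(a) 6.01 kg; (b) 88.5 kg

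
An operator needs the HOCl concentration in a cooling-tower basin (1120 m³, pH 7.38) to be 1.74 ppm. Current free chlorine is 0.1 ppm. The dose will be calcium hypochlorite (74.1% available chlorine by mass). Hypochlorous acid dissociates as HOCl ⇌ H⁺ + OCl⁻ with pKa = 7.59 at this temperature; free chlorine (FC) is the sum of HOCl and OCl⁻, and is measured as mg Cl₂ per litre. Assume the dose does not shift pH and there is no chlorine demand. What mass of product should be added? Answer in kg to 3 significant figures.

4.10 kg

Volume: 1120 m³ = 1,120,000 L.
[OCl⁻]/[HOCl] = 10^(pH − pKa) = 10^(7.38 − 7.59) = 0.6166; fraction as HOCl = 1/(1 + 0.6166) = 0.6186.
Free chlorine required for 1.74 ppm HOCl: 1.74 / 0.6186 = 2.813 ppm.
FC to add: 2.813 − 0.1 = 2.713 mg/L as Cl₂.
Cl₂ equivalent: 2.713 mg/L × 1,120,000 L = 3038 g.
Product at 74.1% available Cl: 3038 / 0.741 = 4100 g.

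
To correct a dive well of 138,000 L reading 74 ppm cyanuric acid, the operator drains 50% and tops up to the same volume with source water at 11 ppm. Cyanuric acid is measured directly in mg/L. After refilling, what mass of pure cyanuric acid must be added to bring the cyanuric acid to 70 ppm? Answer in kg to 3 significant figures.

3.79 kg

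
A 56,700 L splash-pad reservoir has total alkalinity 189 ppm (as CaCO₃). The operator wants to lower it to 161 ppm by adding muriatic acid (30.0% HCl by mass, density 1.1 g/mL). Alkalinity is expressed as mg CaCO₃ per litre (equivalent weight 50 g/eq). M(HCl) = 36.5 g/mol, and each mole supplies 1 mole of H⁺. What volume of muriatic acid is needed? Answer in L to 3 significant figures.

3.51 L

Alkalinity to neutralize: (189 − 161) = 28 mg/L as CaCO₃ × 56,700 L = 1588 g as CaCO₃.
Equivalents of H⁺ required: 1588 ÷ 50 g/eq = 31.75 eq = 31.75 mol HCl.
Mass of HCl: 31.75 × 36.5 = 1159 g.
Mass of 30.0% solution: 1159 / 0.3 = 3863 g.
Volume: 3863 g ÷ 1.1 g/mL = 3512 mL.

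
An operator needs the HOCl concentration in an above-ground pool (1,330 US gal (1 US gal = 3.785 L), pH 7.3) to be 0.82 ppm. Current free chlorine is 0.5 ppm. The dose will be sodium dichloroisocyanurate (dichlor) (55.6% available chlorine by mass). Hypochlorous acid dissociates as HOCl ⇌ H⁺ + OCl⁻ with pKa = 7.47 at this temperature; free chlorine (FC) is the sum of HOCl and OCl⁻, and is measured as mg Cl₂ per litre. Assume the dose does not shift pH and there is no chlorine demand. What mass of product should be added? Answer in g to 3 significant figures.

7.92 g

Volume: 1,330 US gal × 3.785 L/gal = 5,034 L.
[OCl⁻]/[HOCl] = 10^(pH − pKa) = 10^(7.3 − 7.47) = 0.6761; fraction as HOCl = 1/(1 + 0.6761) = 0.5966.
Free chlorine required for 0.82 ppm HOCl: 0.82 / 0.5966 = 1.374 ppm.
FC to add: 1.374 − 0.5 = 0.8744 mg/L as Cl₂.
Cl₂ equivalent: 0.8744 mg/L × 5,034 L = 4.402 g.
Product at 55.6% available Cl: 4.402 / 0.556 = 7.917 g.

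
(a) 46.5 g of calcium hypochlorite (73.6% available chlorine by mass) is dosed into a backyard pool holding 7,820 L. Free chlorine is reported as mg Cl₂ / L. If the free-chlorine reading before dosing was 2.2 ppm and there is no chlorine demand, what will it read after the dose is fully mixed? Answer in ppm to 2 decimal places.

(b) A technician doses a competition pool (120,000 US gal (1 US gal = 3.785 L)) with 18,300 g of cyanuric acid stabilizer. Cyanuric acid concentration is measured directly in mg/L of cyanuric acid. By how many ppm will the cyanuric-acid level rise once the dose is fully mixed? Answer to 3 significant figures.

(a) Available chlorine delivered: 46.5 g × 0.736 = 34.22 g as Cl₂.
(a) Concentration rise: 34.22 g / 7,820 L = 4.376 mg/L = 4.38 ppm.
(a) Final FC: 2.2 + 4.38 = 6.58 ppm.

(b) Volume: 120,000 US gal × 3.785 L/gal = 454,200 L.
(b) Rise: 18,300 g / 454,200 L × 1000 = 40.29 mg/L.

(a) 6.58 ppm; (b) 40.3 ppm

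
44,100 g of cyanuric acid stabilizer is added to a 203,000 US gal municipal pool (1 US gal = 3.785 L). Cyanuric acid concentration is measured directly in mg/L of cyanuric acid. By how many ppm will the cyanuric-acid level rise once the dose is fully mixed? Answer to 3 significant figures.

Volume: 203,000 US gal × 3.785 L/gal = 768,355 L.
Rise: 44,100 g / 768,355 L × 1000 = 57.4 mg/L.

57.4 ppm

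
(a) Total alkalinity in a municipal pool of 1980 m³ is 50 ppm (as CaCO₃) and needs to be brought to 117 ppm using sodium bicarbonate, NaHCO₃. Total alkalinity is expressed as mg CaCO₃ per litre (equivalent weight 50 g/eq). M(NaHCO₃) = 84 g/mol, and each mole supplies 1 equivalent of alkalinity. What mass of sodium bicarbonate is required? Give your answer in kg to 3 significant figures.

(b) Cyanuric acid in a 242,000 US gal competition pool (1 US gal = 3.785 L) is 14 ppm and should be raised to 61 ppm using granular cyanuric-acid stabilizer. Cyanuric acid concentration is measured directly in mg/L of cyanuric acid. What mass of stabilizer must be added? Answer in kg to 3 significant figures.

(a) 223 kg; (b) 43.1 kg

(a) Volume: 1980 m³ = 1,980,000 L.
(a) Alkalinity to add: (117 − 50) = 67 mg/L as CaCO₃ × 1,980,000 L = 132,700 g as CaCO₃.
(a) Equivalents: 132,700 g ÷ 50 g/eq = 2653 eq.
(a) NaHCO₃ supplies 1 eq per mole → 2653 mol.
(a) Mass: 2653 mol × 84 g/mol = 222,900 g.

(b) Volume: 242,000 US gal × 3.785 L/gal = 915,970 L.
(b) CYA to add: (61 − 14) = 47 mg/L × 915,970 L = 43,050 g cyanuric acid.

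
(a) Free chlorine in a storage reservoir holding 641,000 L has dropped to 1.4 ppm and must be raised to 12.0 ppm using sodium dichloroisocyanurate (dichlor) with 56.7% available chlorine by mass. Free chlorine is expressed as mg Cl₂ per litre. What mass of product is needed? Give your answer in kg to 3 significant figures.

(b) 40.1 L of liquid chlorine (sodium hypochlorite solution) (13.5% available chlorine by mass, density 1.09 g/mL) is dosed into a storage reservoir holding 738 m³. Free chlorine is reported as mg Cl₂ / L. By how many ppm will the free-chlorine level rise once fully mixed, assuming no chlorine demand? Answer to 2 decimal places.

(a) Chlorine deficit: 12.0 − 1.4 = 10.6 ppm = 10.6 mg/L as Cl₂.
(a) Cl₂ equivalent needed: 10.6 mg/L × 641,000 L = 6,795,000 mg = 6795 g.
(a) Product at 56.7% available chlorine: 6795 / 0.567 = 11,980 g.

(b) Volume: 738 m³ = 738,000 L.
(b) Mass of solution: 40.1 L × 1000 mL/L × 1.09 g/mL = 43,710 g.
(b) Available chlorine delivered: 43,710 g × 0.135 = 5901 g as Cl₂.
(b) Concentration rise: 5901 g / 738,000 L = 7.996 mg/L = 8.00 ppm.

(a) 12.0 kg; (b) 8.00 ppm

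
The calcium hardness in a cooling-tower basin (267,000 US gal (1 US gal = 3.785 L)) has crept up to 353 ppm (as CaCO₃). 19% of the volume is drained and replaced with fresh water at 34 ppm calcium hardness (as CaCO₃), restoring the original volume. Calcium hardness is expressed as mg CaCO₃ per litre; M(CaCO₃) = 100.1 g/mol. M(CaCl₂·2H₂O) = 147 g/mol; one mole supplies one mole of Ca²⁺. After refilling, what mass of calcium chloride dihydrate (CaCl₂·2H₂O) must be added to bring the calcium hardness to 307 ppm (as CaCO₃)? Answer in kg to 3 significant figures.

Volume: 267,000 US gal × 3.785 L/gal = 1,010,595 L.
After draining 19% and refilling: 353 × 0.81 + 34 × 0.19 = 292.39 ppm.
Deficit to target: 307 − 292.39 = 14.61 mg/L.
As CaCO₃: 14.61 mg/L × 1,010,595 L = 14,760 g; ÷ 100.1 = 147.5 mol Ca²⁺.
Mass: 147.5 × 147 = 21,680 g.

21.7 kg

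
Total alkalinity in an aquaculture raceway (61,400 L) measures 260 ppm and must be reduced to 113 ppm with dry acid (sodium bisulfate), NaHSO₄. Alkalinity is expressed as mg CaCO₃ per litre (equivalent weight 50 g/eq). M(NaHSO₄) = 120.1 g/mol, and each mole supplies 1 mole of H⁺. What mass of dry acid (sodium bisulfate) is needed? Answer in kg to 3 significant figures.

21.7 kg

Alkalinity to neutralize: (260 − 113) = 147 mg/L as CaCO₃ × 61,400 L = 9026 g as CaCO₃.
Equivalents of H⁺ required: 9026 ÷ 50 g/eq = 180.5 eq = 180.5 mol NaHSO₄.
Mass of NaHSO₄: 180.5 × 120.1 = 21,680 g.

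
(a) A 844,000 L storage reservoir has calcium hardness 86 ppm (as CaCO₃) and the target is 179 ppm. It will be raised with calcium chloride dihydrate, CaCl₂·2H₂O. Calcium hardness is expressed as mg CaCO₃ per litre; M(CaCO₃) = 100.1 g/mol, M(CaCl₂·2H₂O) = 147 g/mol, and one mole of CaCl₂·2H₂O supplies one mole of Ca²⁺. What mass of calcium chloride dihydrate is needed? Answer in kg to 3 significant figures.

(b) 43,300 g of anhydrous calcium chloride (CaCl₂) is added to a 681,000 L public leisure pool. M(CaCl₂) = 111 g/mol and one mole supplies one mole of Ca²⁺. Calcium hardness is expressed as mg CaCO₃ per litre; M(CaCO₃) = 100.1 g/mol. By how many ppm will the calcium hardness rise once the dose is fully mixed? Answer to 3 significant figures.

(a) Hardness to add: (179 − 86) = 93 mg/L as CaCO₃ × 844,000 L = 78,490 g as CaCO₃.
(a) Moles of Ca²⁺ (1 mol Ca²⁺ ≡ 1 mol CaCO₃): 78,490 / 100.1 g/mol = 784.1 mol.
(a) Mass of CaCl₂·2H₂O: 784.1 × 147 = 115,300 g.

(b) Moles of Ca²⁺: 43,300 g ÷ 111 g/mol = 390.1 mol.
(b) As CaCO₃: 390.1 mol × 100.1 g/mol = 39,050 g.
(b) Rise: 39,050 g / 681,000 L × 1000 = 57.34 mg/L.

(a) 115 kg; (b) 57.3 ppm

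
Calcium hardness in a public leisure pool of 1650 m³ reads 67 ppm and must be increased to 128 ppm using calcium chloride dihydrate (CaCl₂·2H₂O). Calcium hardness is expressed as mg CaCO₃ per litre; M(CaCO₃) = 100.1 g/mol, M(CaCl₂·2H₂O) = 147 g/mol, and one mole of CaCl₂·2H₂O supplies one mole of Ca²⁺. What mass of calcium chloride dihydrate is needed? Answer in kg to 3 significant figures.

Volume: 1650 m³ = 1,650,000 L.
Hardness to add: (128 − 67) = 61 mg/L as CaCO₃ × 1,650,000 L = 100,600 g as CaCO₃.
Moles of Ca²⁺ (1 mol Ca²⁺ ≡ 1 mol CaCO₃): 100,600 / 100.1 g/mol = 1005 mol.
Mass of CaCl₂·2H₂O: 1005 × 147 = 147,800 g.

148 kg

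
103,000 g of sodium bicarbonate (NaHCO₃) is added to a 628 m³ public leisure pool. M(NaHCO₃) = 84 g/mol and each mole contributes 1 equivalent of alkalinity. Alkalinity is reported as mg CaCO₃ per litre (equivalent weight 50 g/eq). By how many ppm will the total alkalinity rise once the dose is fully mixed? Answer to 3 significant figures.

97.6 ppm

Volume: 628 m³ = 628,000 L.
Moles of NaHCO₃: 103,000 g ÷ 84 g/mol = 1226 mol → 1226 eq of alkalinity.
As CaCO₃: 1226 eq × 50 g/eq = 61,310 g.
Rise: 61,310 g / 628,000 L × 1000 = 97.63 mg/L.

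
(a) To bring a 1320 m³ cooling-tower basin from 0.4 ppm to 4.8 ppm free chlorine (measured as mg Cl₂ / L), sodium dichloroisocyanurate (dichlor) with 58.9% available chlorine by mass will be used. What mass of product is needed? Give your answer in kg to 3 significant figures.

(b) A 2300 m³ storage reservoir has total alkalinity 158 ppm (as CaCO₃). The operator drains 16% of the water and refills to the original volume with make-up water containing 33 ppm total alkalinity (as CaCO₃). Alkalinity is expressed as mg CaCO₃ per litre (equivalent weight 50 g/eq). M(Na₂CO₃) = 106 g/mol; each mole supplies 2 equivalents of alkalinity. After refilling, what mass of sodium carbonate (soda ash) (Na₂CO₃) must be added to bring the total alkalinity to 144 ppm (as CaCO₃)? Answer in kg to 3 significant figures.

(a) 9.86 kg; (b) 14.6 kg

(a) Volume: 1320 m³ = 1,320,000 L.
(a) Chlorine deficit: 4.8 − 0.4 = 4.4 ppm = 4.4 mg/L as Cl₂.
(a) Cl₂ equivalent needed: 4.4 mg/L × 1,320,000 L = 5,808,000 mg = 5808 g.
(a) Product at 58.9% available chlorine: 5808 / 0.589 = 9861 g.

(b) Volume: 2300 m³ = 2,300,000 L.
(b) After draining 16% and refilling: 158 × 0.84 + 33 × 0.16 = 138 ppm.
(b) Deficit to target: 144 − 138 = 6 mg/L.
(b) As CaCO₃: 6 mg/L × 2,300,000 L = 13,800 g; ÷ 50 g/eq ÷ 2 = 138 mol Na₂CO₃.
(b) Mass: 138 × 106 = 14,630 g.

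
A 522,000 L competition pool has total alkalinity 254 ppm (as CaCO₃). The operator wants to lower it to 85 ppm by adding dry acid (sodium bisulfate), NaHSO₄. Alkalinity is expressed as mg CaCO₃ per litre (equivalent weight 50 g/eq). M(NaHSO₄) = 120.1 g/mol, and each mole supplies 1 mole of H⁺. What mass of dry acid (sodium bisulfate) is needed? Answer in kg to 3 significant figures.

Alkalinity to neutralize: (254 − 85) = 169 mg/L as CaCO₃ × 522,000 L = 88,220 g as CaCO₃.
Equivalents of H⁺ required: 88,220 ÷ 50 g/eq = 1764 eq = 1764 mol NaHSO₄.
Mass of NaHSO₄: 1764 × 120.1 = 211,900 g.

212 kg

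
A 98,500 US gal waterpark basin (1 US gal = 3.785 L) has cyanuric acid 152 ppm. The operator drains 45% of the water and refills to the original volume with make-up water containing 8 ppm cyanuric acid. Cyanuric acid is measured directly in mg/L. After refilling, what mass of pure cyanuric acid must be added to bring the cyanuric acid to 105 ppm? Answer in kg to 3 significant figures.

Volume: 98,500 US gal × 3.785 L/gal = 372,822 L.
After draining 45% and refilling: 152 × 0.55 + 8 × 0.45 = 87.2 ppm.
Deficit to target: 105 − 87.2 = 17.8 mg/L.
Mass: 17.8 mg/L × 372,822 L = 6636 g cyanuric acid.

6.64 kg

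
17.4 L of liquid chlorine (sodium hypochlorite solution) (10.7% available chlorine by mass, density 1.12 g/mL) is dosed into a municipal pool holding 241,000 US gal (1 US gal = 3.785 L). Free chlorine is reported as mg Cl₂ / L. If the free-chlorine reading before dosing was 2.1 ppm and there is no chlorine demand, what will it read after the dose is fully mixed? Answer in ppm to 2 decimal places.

Volume: 241,000 US gal × 3.785 L/gal = 912,185 L.
Mass of solution: 17.4 L × 1000 mL/L × 1.12 g/mL = 19,490 g.
Available chlorine delivered: 19,490 g × 0.107 = 2085 g as Cl₂.
Concentration rise: 2085 g / 912,185 L = 2.286 mg/L = 2.29 ppm.
Final FC: 2.1 + 2.29 = 4.39 ppm.

4.39 ppm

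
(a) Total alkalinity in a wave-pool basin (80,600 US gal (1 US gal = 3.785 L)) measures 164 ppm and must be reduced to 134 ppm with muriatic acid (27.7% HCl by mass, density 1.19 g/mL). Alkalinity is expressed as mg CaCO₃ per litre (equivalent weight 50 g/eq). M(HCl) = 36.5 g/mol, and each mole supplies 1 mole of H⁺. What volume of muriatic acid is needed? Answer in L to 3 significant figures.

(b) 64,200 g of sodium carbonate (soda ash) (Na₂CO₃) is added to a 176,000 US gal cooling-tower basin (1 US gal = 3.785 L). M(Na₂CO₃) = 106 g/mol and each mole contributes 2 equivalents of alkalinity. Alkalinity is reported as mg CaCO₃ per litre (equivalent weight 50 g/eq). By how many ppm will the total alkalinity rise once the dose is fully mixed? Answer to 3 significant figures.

(a) Volume: 80,600 US gal × 3.785 L/gal = 305,071 L.
(a) Alkalinity to neutralize: (164 − 134) = 30 mg/L as CaCO₃ × 305,071 L = 9152 g as CaCO₃.
(a) Equivalents of H⁺ required: 9152 ÷ 50 g/eq = 183 eq = 183 mol HCl.
(a) Mass of HCl: 183 × 36.5 = 6681 g.
(a) Mass of 27.7% solution: 6681 / 0.277 = 24,120 g.
(a) Volume: 24,120 g ÷ 1.19 g/mL = 20,270 mL.

(b) Volume: 176,000 US gal × 3.785 L/gal = 666,160 L.
(b) Moles of Na₂CO₃: 64,200 g ÷ 106 g/mol = 605.7 mol → 1211 eq of alkalinity.
(b) As CaCO₃: 1211 eq × 50 g/eq = 60,570 g.
(b) Rise: 60,570 g / 666,160 L × 1000 = 90.92 mg/L.

(a) 20.3 L; (b) 90.9 ppm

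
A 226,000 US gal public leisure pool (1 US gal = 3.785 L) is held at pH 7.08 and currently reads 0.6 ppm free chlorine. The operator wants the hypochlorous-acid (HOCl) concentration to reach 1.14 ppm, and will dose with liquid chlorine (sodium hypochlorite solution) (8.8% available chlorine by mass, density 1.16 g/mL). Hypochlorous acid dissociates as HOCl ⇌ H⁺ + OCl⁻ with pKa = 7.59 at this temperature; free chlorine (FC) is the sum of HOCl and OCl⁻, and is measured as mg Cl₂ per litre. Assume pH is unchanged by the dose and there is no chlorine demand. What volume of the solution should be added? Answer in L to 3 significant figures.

Volume: 226,000 US gal × 3.785 L/gal = 855,410 L.
[OCl⁻]/[HOCl] = 10^(pH − pKa) = 10^(7.08 − 7.59) = 0.309; fraction as HOCl = 1/(1 + 0.309) = 0.7639.
Free chlorine required for 1.14 ppm HOCl: 1.14 / 0.7639 = 1.492 ppm.
FC to add: 1.492 − 0.6 = 0.8923 mg/L as Cl₂.
Cl₂ equivalent: 0.8923 mg/L × 855,410 L = 763.3 g.
Product at 8.8% available Cl: 763.3 / 0.088 = 8674 g.
Volume: 8674 g ÷ 1.16 g/mL = 7477 mL.

7.48 L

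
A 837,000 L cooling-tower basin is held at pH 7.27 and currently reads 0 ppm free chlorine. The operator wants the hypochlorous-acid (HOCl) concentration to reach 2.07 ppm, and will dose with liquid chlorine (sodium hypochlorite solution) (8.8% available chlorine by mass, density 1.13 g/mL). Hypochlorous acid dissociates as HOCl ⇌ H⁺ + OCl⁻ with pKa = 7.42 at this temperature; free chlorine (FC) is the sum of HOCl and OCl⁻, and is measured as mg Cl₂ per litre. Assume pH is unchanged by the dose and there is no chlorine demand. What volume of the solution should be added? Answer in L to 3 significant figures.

29.8 L

[OCl⁻]/[HOCl] = 10^(pH − pKa) = 10^(7.27 − 7.42) = 0.7079; fraction as HOCl = 1/(1 + 0.7079) = 0.5855.
Free chlorine required for 2.07 ppm HOCl: 2.07 / 0.5855 = 3.535 ppm.
FC to add: 3.535 − 0 = 3.535 mg/L as Cl₂.
Cl₂ equivalent: 3.535 mg/L × 837,000 L = 2959 g.
Product at 8.8% available Cl: 2959 / 0.088 = 33,630 g.
Volume: 33,630 g ÷ 1.13 g/mL = 29,760 mL.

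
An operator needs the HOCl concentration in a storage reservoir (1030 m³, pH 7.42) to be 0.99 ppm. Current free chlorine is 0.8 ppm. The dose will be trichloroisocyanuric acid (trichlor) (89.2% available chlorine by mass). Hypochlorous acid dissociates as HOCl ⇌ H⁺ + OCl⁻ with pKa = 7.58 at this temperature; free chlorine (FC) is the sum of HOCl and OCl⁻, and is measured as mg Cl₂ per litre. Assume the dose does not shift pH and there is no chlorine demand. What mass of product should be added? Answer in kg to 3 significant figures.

Volume: 1030 m³ = 1,030,000 L.
[OCl⁻]/[HOCl] = 10^(pH − pKa) = 10^(7.42 − 7.58) = 0.6918; fraction as HOCl = 1/(1 + 0.6918) = 0.5911.
Free chlorine required for 0.99 ppm HOCl: 0.99 / 0.5911 = 1.675 ppm.
FC to add: 1.675 − 0.8 = 0.8749 mg/L as Cl₂.
Cl₂ equivalent: 0.8749 mg/L × 1,030,000 L = 901.2 g.
Product at 89.2% available Cl: 901.2 / 0.892 = 1010 g.

1.01 kg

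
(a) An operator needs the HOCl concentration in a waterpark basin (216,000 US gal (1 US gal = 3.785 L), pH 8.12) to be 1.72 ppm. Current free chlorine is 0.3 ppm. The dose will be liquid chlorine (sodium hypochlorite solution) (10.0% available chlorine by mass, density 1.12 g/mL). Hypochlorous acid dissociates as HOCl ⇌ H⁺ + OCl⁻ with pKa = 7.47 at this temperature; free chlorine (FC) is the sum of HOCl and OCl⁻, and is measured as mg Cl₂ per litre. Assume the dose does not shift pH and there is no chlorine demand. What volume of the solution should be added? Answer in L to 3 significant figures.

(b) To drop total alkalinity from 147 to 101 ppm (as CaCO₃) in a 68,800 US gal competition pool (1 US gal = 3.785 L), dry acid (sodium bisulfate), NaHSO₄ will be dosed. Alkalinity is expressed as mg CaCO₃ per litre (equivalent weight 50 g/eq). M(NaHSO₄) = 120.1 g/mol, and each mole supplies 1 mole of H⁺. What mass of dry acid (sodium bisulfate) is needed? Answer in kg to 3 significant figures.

(a) Volume: 216,000 US gal × 3.785 L/gal = 817,560 L.
(a) [OCl⁻]/[HOCl] = 10^(pH − pKa) = 10^(8.12 − 7.47) = 4.467; fraction as HOCl = 1/(1 + 4.467) = 0.1829.
(a) Free chlorine required for 1.72 ppm HOCl: 1.72 / 0.1829 = 9.403 ppm.
(a) FC to add: 9.403 − 0.3 = 9.103 mg/L as Cl₂.
(a) Cl₂ equivalent: 9.103 mg/L × 817,560 L = 7442 g.
(a) Product at 10.0% available Cl: 7442 / 0.1 = 74,420 g.
(a) Volume: 74,420 g ÷ 1.12 g/mL = 66,450 mL.

(b) Volume: 68,800 US gal × 3.785 L/gal = 260,408 L.
(b) Alkalinity to neutralize: (147 − 101) = 46 mg/L as CaCO₃ × 260,408 L = 11,980 g as CaCO₃.
(b) Equivalents of H⁺ required: 11,980 ÷ 50 g/eq = 239.6 eq = 239.6 mol NaHSO₄.
(b) Mass of NaHSO₄: 239.6 × 120.1 = 28,770 g.

(a) 66.4 L; (b) 28.8 kg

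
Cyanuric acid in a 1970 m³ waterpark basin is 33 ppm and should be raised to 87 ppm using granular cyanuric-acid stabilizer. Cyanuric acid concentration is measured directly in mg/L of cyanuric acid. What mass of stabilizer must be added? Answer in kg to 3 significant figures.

Volume: 1970 m³ = 1,970,000 L.
CYA to add: (87 − 33) = 54 mg/L × 1,970,000 L = 106,400 g cyanuric acid.

106 kg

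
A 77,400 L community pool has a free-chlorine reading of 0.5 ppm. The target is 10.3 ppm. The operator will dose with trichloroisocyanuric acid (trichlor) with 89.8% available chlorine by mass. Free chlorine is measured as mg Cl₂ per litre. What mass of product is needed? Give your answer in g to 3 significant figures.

845 g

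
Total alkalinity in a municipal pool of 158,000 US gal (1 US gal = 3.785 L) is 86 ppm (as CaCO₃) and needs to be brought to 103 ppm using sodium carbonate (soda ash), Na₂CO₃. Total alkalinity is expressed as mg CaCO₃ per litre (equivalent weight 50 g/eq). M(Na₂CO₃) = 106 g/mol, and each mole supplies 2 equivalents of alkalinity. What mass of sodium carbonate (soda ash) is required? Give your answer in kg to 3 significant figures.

Volume: 158,000 US gal × 3.785 L/gal = 598,030 L.
Alkalinity to add: (103 − 86) = 17 mg/L as CaCO₃ × 598,030 L = 10,170 g as CaCO₃.
Equivalents: 10,170 g ÷ 50 g/eq = 203.3 eq.
Each mole of Na₂CO₃ supplies 2 eq, so 203.3 / 2 = 101.7 mol.
Mass: 101.7 mol × 106 g/mol = 10,780 g.

10.8 kg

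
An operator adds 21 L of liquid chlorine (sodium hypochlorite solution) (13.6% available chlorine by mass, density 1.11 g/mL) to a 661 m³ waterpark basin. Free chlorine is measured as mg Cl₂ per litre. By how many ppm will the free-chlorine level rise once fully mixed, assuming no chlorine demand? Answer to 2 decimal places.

Volume: 661 m³ = 661,000 L.
Mass of solution: 21 L × 1000 mL/L × 1.11 g/mL = 23,310 g.
Available chlorine delivered: 23,310 g × 0.136 = 3170 g as Cl₂.
Concentration rise: 3170 g / 661,000 L = 4.796 mg/L = 4.80 ppm.

4.80 ppm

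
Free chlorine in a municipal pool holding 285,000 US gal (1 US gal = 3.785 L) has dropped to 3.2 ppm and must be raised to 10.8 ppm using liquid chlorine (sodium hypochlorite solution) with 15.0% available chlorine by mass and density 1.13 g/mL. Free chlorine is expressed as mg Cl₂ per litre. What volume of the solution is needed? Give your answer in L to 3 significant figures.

48.4 L

Volume: 285,000 US gal × 3.785 L/gal = 1,078,725 L.
Chlorine deficit: 10.8 − 3.2 = 7.6 ppm = 7.6 mg/L as Cl₂.
Cl₂ equivalent needed: 7.6 mg/L × 1,078,725 L = 8,198,000 mg = 8198 g.
Product at 15.0% available chlorine: 8198 / 0.15 = 54,660 g.
Volume at density 1.13 g/mL: 54,660 g ÷ 1.13 g/mL = 48,370 mL.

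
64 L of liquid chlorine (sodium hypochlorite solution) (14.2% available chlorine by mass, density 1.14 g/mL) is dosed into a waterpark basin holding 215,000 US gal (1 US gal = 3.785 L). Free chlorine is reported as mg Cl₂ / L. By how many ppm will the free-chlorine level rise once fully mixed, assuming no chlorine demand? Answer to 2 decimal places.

12.73 ppm

Volume: 215,000 US gal × 3.785 L/gal = 813,775 L.
Mass of solution: 64 L × 1000 mL/L × 1.14 g/mL = 72,960 g.
Available chlorine delivered: 72,960 g × 0.142 = 10,360 g as Cl₂.
Concentration rise: 10,360 g / 813,775 L = 12.73 mg/L = 12.73 ppm.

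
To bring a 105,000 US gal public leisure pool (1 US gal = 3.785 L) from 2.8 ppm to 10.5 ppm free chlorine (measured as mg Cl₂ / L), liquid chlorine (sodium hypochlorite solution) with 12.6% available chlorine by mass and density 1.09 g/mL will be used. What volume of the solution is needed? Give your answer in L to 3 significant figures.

22.3 L

Volume: 105,000 US gal × 3.785 L/gal = 397,425 L.
Chlorine deficit: 10.5 − 2.8 = 7.7 ppm = 7.7 mg/L as Cl₂.
Cl₂ equivalent needed: 7.7 mg/L × 397,425 L = 3,060,000 mg = 3060 g.
Product at 12.6% available chlorine: 3060 / 0.126 = 24,290 g.
Volume at density 1.09 g/mL: 24,290 g ÷ 1.09 g/mL = 22,280 mL.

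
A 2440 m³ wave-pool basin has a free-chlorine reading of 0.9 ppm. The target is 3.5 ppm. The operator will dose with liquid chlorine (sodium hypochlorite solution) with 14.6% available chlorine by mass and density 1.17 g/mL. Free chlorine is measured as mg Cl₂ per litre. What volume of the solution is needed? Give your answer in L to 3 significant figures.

37.1 L

Volume: 2440 m³ = 2,440,000 L.
Chlorine deficit: 3.5 − 0.9 = 2.6 ppm = 2.6 mg/L as Cl₂.
Cl₂ equivalent needed: 2.6 mg/L × 2,440,000 L = 6,344,000 mg = 6344 g.
Product at 14.6% available chlorine: 6344 / 0.146 = 43,450 g.
Volume at density 1.17 g/mL: 43,450 g ÷ 1.17 g/mL = 37,140 mL.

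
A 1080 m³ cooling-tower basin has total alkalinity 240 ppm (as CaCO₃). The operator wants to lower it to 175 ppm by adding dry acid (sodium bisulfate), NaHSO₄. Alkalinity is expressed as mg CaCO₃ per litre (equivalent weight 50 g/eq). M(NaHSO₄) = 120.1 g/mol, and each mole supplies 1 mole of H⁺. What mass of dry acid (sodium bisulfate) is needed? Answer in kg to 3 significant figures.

Volume: 1080 m³ = 1,080,000 L.
Alkalinity to neutralize: (240 − 175) = 65 mg/L as CaCO₃ × 1,080,000 L = 70,200 g as CaCO₃.
Equivalents of H⁺ required: 70,200 ÷ 50 g/eq = 1404 eq = 1404 mol NaHSO₄.
Mass of NaHSO₄: 1404 × 120.1 = 168,600 g.

169 kg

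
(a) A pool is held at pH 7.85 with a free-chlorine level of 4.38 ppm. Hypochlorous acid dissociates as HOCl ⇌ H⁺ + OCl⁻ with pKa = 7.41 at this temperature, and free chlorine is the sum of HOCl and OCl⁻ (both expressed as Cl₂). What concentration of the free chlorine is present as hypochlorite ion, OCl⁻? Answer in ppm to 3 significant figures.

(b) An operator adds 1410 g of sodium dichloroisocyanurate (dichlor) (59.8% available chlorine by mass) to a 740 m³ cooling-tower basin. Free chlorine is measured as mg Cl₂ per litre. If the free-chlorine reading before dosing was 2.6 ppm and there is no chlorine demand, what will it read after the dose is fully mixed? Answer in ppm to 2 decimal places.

(a) 3.21 ppm; (b) 3.74 ppm

(a) [OCl⁻]/[HOCl] = 10^(pH − pKa) = 10^(7.85 − 7.41) = 10^0.44 = 2.754.
(a) Fraction as HOCl = 1 / (1 + 2.754) = 0.2664.
(a) OCl⁻ = (1 − 0.2664) × 4.38 ppm = 3.213 ppm.

(b) Volume: 740 m³ = 740,000 L.
(b) Available chlorine delivered: 1410 g × 0.598 = 843.2 g as Cl₂.
(b) Concentration rise: 843.2 g / 740,000 L = 1.139 mg/L = 1.14 ppm.
(b) Final FC: 2.6 + 1.14 = 3.74 ppm.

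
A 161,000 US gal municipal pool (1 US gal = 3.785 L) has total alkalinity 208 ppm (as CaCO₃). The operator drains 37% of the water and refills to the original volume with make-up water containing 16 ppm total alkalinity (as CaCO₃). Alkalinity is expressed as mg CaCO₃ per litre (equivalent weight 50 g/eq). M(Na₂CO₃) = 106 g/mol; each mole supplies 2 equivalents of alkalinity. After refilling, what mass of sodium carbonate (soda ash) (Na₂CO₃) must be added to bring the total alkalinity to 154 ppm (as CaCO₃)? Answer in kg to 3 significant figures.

11.0 kg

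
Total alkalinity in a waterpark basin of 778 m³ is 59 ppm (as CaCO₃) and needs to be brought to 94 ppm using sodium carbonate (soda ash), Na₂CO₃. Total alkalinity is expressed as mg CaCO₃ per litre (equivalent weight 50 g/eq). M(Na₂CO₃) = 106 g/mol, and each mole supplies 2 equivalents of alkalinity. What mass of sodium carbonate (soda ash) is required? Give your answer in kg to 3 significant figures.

28.9 kg

Volume: 778 m³ = 778,000 L.
Alkalinity to add: (94 − 59) = 35 mg/L as CaCO₃ × 778,000 L = 27,230 g as CaCO₃.
Equivalents: 27,230 g ÷ 50 g/eq = 544.6 eq.
Each mole of Na₂CO₃ supplies 2 eq, so 544.6 / 2 = 272.3 mol.
Mass: 272.3 mol × 106 g/mol = 28,860 g.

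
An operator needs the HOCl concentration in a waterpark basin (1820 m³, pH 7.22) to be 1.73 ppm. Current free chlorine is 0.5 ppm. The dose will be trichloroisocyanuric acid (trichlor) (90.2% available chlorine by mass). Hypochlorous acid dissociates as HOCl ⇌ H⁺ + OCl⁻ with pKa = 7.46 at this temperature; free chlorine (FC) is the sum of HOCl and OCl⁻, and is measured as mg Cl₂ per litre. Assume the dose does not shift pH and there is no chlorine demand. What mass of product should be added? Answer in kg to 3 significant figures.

4.49 kg

Volume: 1820 m³ = 1,820,000 L.
[OCl⁻]/[HOCl] = 10^(pH − pKa) = 10^(7.22 − 7.46) = 0.5754; fraction as HOCl = 1/(1 + 0.5754) = 0.6347.
Free chlorine required for 1.73 ppm HOCl: 1.73 / 0.6347 = 2.726 ppm.
FC to add: 2.726 − 0.5 = 2.226 mg/L as Cl₂.
Cl₂ equivalent: 2.226 mg/L × 1,820,000 L = 4050 g.
Product at 90.2% available Cl: 4050 / 0.902 = 4490 g.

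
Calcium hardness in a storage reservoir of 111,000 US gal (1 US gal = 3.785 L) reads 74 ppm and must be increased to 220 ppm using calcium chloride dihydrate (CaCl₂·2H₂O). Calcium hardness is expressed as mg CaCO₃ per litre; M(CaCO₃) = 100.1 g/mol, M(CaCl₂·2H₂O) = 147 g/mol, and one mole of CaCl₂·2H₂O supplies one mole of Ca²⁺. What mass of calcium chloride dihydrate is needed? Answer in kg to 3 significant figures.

90.1 kg

Volume: 111,000 US gal × 3.785 L/gal = 420,135 L.
Hardness to add: (220 − 74) = 146 mg/L as CaCO₃ × 420,135 L = 61,340 g as CaCO₃.
Moles of Ca²⁺ (1 mol Ca²⁺ ≡ 1 mol CaCO₃): 61,340 / 100.1 g/mol = 612.8 mol.
Mass of CaCl₂·2H₂O: 612.8 × 147 = 90,080 g.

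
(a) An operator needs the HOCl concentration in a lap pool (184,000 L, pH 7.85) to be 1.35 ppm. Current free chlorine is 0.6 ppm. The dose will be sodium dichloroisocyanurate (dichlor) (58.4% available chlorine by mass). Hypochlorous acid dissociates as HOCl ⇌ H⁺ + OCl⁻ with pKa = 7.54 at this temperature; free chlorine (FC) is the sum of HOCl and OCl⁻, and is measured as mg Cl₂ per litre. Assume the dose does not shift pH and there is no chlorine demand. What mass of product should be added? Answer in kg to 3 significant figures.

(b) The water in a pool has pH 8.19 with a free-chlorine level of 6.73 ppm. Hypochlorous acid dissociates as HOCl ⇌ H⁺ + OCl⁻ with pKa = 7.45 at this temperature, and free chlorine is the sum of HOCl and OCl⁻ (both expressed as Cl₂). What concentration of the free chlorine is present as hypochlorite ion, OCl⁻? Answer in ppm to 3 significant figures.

(a) [OCl⁻]/[HOCl] = 10^(pH − pKa) = 10^(7.85 − 7.54) = 2.042; fraction as HOCl = 1/(1 + 2.042) = 0.3288.
(a) Free chlorine required for 1.35 ppm HOCl: 1.35 / 0.3288 = 4.106 ppm.
(a) FC to add: 4.106 − 0.6 = 3.506 mg/L as Cl₂.
(a) Cl₂ equivalent: 3.506 mg/L × 184,000 L = 645.2 g.
(a) Product at 58.4% available Cl: 645.2 / 0.584 = 1105 g.

(b) [OCl⁻]/[HOCl] = 10^(pH − pKa) = 10^(8.19 − 7.45) = 10^0.74 = 5.495.
(b) Fraction as HOCl = 1 / (1 + 5.495) = 0.154.
(b) OCl⁻ = (1 − 0.154) × 6.73 ppm = 5.694 ppm.

(a) 1.10 kg; (b) 5.69 ppm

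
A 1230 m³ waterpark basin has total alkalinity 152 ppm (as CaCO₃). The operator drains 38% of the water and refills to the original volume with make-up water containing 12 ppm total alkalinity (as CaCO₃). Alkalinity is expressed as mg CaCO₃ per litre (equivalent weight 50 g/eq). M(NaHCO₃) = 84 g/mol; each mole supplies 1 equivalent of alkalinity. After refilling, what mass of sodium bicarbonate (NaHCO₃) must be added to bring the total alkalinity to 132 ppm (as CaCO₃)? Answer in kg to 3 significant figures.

Volume: 1230 m³ = 1,230,000 L.
After draining 38% and refilling: 152 × 0.62 + 12 × 0.38 = 98.8 ppm.
Deficit to target: 132 − 98.8 = 33.2 mg/L.
As CaCO₃: 33.2 mg/L × 1,230,000 L = 40,840 g; ÷ 50 g/eq ÷ 1 = 816.7 mol NaHCO₃.
Mass: 816.7 × 84 = 68,600 g.

68.6 kg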